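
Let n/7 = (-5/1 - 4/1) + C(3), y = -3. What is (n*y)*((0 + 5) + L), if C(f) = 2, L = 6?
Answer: 1617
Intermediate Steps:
n = -49 (n = 7*((-5/1 - 4/1) + 2) = 7*((-5*1 - 4*1) + 2) = 7*((-5 - 4) + 2) = 7*(-9 + 2) = 7*(-7) = -49)
(n*y)*((0 + 5) + L) = (-49*(-3))*((0 + 5) + 6) = 147*(5 + 6) = 147*11 = 1617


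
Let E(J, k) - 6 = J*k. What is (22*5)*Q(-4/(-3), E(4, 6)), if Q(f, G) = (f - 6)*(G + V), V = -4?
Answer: -40040/3 ≈ -13347.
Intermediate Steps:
E(J, k) = 6 + J*k
Q(f, G) = (-6 + f)*(-4 + G) (Q(f, G) = (f - 6)*(G - 4) = (-6 + f)*(-4 + G))
(22*5)*Q(-4/(-3), E(4, 6)) = (22*5)*(24 - 6*(6 + 4*6) - (-16)/(-3) + (6 + 4*6)*(-4/(-3))) = 110*(24 - 6*(6 + 24) - (-16)*(-1)/3 + (6 + 24)*(-4*(-1/3))) = 110*(24 - 6*30 - 4*4/3 + 30*(4/3)) = 110*(24 - 180 - 16/3 + 40) = 110*(-364/3) = -40040/3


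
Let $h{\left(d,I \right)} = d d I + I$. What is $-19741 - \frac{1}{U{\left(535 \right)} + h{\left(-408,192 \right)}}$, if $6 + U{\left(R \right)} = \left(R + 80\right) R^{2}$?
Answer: $- \frac{4105923660910}{207989649} \approx -19741.0$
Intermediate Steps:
$U{\left(R \right)} = -6 + R^{2} \left(80 + R\right)$ ($U{\left(R \right)} = -6 + \left(R + 80\right) R^{2} = -6 + \left(80 + R\right) R^{2} = -6 + R^{2} \left(80 + R\right)$)
$h{\left(d,I \right)} = I + I d^{2}$ ($h{\left(d,I \right)} = d^{2} I + I = I d^{2} + I = I + I d^{2}$)
$-19741 - \frac{1}{U{\left(535 \right)} + h{\left(-408,192 \right)}} = -19741 - \frac{1}{\left(-6 + 535^{3} + 80 \cdot 535^{2}\right) + 192 \left(1 + \left(-408\right)^{2}\right)} = -19741 - \frac{1}{\left(-6 + 153130375 + 80 \cdot 286225\right) + 192 \left(1 + 166464\right)} = -19741 - \frac{1}{\left(-6 + 153130375 + 22898000\right) + 192 \cdot 166465} = -19741 - \frac{1}{176028369 + 31961280} = -19741 - \frac{1}{207989649} = - \frac{4105923660910}{207989649}$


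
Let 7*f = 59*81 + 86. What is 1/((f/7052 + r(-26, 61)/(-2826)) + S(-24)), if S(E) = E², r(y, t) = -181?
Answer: 9964476/5741158417 ≈ 0.0017356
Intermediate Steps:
f = 695 (f = (59*81 + 86)/7 = (4779 + 86)/7 = (⅐)*4865 = 695)
1/((f/7052 + r(-26, 61)/(-2826)) + S(-24)) = 1/((695/7052 - 181/(-2826)) + (-24)²) = 1/((695*(1/7052) - 181*(-1/2826)) + 576) = 1/((695/7052 + 181/2826) + 576) = 1/(1620241/9964476 + 576) = 1/(5741158417/9964476) = 9964476/5741158417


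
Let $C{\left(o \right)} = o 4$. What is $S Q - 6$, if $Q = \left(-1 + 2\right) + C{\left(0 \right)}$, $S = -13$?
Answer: $-19$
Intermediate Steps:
$C{\left(o \right)} = 4 o$
$Q = 1$ ($Q = \left(-1 + 2\right) + 4 \cdot 0 = 1 + 0 = 1$)
$S Q - 6 = \left(-13\right) 1 - 6 = -13 - 6 = -19$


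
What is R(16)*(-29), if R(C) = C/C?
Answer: -29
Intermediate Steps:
R(C) = 1
R(16)*(-29) = 1*(-29) = -29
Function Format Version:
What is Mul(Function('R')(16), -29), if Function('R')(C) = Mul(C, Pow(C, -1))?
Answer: -29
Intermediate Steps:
Function('R')(C) = 1
Mul(Function('R')(16), -29) = Mul(1, -29) = -29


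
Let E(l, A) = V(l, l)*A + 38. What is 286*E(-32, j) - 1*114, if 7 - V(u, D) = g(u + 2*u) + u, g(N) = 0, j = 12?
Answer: 144602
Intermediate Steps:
V(u, D) = 7 - u (V(u, D) = 7 - (0 + u) = 7 - u)
E(l, A) = 38 + A*(7 - l) (E(l, A) = (7 - l)*A + 38 = A*(7 - l) + 38 = 38 + A*(7 - l))
286*E(-32, j) - 1*114 = 286*(38 - 1*12*(-7 - 32)) - 1*114 = 286*(38 - 1*12*(-39)) - 114 = 286*(38 + 468) - 114 = 286*506 - 114 = 144716 - 114 = 144602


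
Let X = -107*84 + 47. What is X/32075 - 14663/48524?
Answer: -904168809/1556407300 ≈ -0.58093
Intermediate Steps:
X = -8941 (X = -8988 + 47 = -8941)
X/32075 - 14663/48524 = -8941/32075 - 14663/48524 = -904168809/1556407300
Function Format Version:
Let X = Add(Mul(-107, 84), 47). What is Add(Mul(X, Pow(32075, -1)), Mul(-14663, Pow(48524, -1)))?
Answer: Rational(-904168809, 1556407300) ≈ -0.58093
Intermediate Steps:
X = -8941 (X = Add(-8988, 47) = -8941)
Add(Mul(X, Pow(32075, -1)), Mul(-14663, Pow(48524, -1))) = Add(Mul(-8941, Pow(32075, -1)), Mul(-14663, Pow(48524, -1))) = Add(Mul(-8941, Rational(1, 32075)), Mul(-14663, Rational(1, 48524))) = Add(Rational(-8941, 32075), Rational(-14663, 48524)) = Rational(-904168809, 1556407300)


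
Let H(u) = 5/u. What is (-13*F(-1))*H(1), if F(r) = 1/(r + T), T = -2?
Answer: 65/3 ≈ 21.667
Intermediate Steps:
F(r) = 1/(-2 + r) (F(r) = 1/(r - 2) = 1/(-2 + r))
(-13*F(-1))*H(1) = (-13/(-2 - 1))*(5/1) = (-13/(-3))*(5*1) = -13*(-⅓)*5 = (13/3)*5 = 65/3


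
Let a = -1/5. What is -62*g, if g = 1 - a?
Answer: -372/5 ≈ -74.400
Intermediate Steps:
a = -⅕ (a = -1*⅕ = -⅕ ≈ -0.20000)
g = 6/5 (g = 1 - 1*(-⅕) = 1 + ⅕ = 6/5 ≈ 1.2000)
-62*g = -62*6/5 = -372/5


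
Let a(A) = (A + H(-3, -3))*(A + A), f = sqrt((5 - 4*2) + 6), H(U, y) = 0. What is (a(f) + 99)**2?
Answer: 11025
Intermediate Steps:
f = sqrt(3) (f = sqrt((5 - 8) + 6) = sqrt(-3 + 6) = sqrt(3) ≈ 1.7320)
a(A) = 2*A**2 (a(A) = (A + 0)*(A + A) = A*(2*A) = 2*A**2)
(a(f) + 99)**2 = (2*(sqrt(3))**2 + 99)**2 = (2*3 + 99)**2 = (6 + 99)**2 = 105**2 = 11025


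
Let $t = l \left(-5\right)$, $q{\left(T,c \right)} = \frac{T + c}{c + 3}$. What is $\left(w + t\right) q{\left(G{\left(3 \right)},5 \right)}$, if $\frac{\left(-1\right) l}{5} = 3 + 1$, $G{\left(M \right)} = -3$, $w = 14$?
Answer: $\frac{57}{2} \approx 28.5$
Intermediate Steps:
$q{\left(T,c \right)} = \frac{T + c}{3 + c}$
$l = -20$ ($l = - 5 \left(3 + 1\right) = \left(-5\right) 4 = -20$)
$t = 100$ ($t = \left(-20\right) \left(-5\right) = 100$)
$\left(w + t\right) q{\left(G{\left(3 \right)},5 \right)} = \left(14 + 100\right) \frac{-3 + 5}{3 + 5} = 114 \cdot \frac{1}{8} \cdot 2 = 114 \cdot \frac{1}{4} = \frac{57}{2}$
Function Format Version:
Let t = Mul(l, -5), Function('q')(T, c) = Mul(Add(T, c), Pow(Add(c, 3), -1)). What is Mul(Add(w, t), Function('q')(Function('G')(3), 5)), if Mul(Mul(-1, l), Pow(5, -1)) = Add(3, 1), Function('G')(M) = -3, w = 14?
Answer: Rational(57, 2) ≈ 28.500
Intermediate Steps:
Function('q')(T, c) = Mul(Pow(Add(3, c), -1), Add(T, c)) (Function('q')(T, c) = Mul(Add(T, c), Pow(Add(3, c), -1)) = Mul(Pow(Add(3, c), -1), Add(T, c)))
l = -20 (l = Mul(-5, Add(3, 1)) = Mul(-5, 4) = -20)
t = 100 (t = Mul(-20, -5) = 100)
Mul(Add(w, t), Function('q')(Function('G')(3), 5)) = Mul(Add(14, 100), Mul(Pow(Add(3, 5), -1), Add(-3, 5))) = Mul(114, Mul(Pow(8, -1), 2)) = Mul(114, Mul(Rational(1, 8), 2)) = Mul(114, Rational(1, 4)) = Rational(57, 2)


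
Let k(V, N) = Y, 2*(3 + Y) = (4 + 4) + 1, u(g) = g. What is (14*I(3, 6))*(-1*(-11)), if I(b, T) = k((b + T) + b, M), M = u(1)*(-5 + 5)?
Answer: 231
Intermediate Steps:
M = 0 (M = 1*(-5 + 5) = 1*0 = 0)
Y = 3/2 (Y = -3 + ((4 + 4) + 1)/2 = -3 + (8 + 1)/2 = -3 + (½)*9 = -3 + 9/2 = 3/2 ≈ 1.5000)
k(V, N) = 3/2
I(b, T) = 3/2
(14*I(3, 6))*(-1*(-11)) = (14*(3/2))*(-1*(-11)) = 21*11 = 231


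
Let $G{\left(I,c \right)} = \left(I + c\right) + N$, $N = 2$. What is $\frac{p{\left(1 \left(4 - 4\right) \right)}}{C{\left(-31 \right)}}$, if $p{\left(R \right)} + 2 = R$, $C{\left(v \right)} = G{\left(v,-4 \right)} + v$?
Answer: $\frac{1}{32} \approx 0.03125$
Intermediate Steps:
$G{\left(I,c \right)} = 2 + I + c$ ($G{\left(I,c \right)} = \left(I + c\right) + 2 = 2 + I + c$)
$C{\left(v \right)} = -2 + 2 v$ ($C{\left(v \right)} = \left(2 + v - 4\right) + v = \left(-2 + v\right) + v = -2 + 2 v$)
$p{\left(R \right)} = -2 + R$
$\frac{p{\left(1 \left(4 - 4\right) \right)}}{C{\left(-31 \right)}} = \frac{-2 + 1 \left(4 - 4\right)}{-2 + 2 \left(-31\right)} = \frac{-2 + 1 \cdot 0}{-2 - 62} = \frac{-2 + 0}{-64} = \left(-2\right) \left(- \frac{1}{64}\right) = \frac{1}{32}$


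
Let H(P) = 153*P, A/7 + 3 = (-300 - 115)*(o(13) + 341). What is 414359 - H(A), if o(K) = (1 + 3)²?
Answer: 159091577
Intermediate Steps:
o(K) = 16 (o(K) = 4² = 16)
A = -1037106 (A = -21 + 7*((-300 - 115)*(16 + 341)) = -21 + 7*(-415*357) = -21 + 7*(-148155) = -21 - 1037085 = -1037106)
414359 - H(A) = 414359 - 153*(-1037106) = 414359 - 1*(-158677218) = 414359 + 158677218 = 159091577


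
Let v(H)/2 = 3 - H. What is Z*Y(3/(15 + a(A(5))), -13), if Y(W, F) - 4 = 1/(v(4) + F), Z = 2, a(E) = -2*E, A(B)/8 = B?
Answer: 118/15 ≈ 7.8667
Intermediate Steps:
A(B) = 8*B
v(H) = 6 - 2*H (v(H) = 2*(3 - H) = 6 - 2*H)
Y(W, F) = 4 + 1/(-2 + F) (Y(W, F) = 4 + 1/((6 - 2*4) + F) = 4 + 1/((6 - 8) + F) = 4 + 1/(-2 + F))
Z*Y(3/(15 + a(A(5))), -13) = 2*((-7 + 4*(-13))/(-2 - 13)) = 2*((-7 - 52)/(-15)) = 2*(-1/15*(-59)) = 2*(59/15) = 118/15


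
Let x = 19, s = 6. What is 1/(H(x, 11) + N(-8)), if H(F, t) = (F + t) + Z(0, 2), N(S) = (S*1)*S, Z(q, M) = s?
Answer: 1/100 ≈ 0.010000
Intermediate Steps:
Z(q, M) = 6
N(S) = S² (N(S) = S*S = S²)
H(F, t) = 6 + F + t (H(F, t) = (F + t) + 6 = 6 + F + t)
1/(H(x, 11) + N(-8)) = 1/((6 + 19 + 11) + (-8)²) = 1/(36 + 64) = 1/100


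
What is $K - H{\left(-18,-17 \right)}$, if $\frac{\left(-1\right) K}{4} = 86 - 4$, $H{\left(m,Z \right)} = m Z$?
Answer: $-634$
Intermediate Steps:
$H{\left(m,Z \right)} = Z m$
$K = -328$ ($K = - 4 \left(86 - 4\right) = \left(-4\right) 82 = -328$)
$K - H{\left(-18,-17 \right)} = -328 - \left(-17\right) \left(-18\right) = -328 - 306 = -634$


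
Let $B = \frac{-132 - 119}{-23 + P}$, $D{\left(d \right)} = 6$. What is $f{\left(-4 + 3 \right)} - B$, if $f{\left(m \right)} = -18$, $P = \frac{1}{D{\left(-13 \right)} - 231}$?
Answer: $- \frac{149643}{5176} \approx -28.911$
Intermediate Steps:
$P = - \frac{1}{225}$ ($P = \frac{1}{6 - 231} = \frac{1}{-225} = - \frac{1}{225} \approx -0.0044444$)
$B = \frac{56475}{5176}$ ($B = \frac{-132 - 119}{-23 - \frac{1}{225}} = - \frac{251}{- \frac{5176}{225}} = \left(-251\right) \left(- \frac{225}{5176}\right) = \frac{56475}{5176} \approx 10.911$)
$f{\left(-4 + 3 \right)} - B = -18 - \frac{56475}{5176} = - \frac{149643}{5176}$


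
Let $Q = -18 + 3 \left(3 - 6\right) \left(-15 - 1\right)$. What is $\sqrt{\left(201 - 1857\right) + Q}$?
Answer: $3 i \sqrt{170} \approx 39.115 i$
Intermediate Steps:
$Q = 126$ ($Q = -18 + 3 \left(\left(-3\right) \left(-16\right)\right) = -18 + 3 \cdot 48 = -18 + 144 = 126$)
$\sqrt{\left(201 - 1857\right) + Q} = \sqrt{\left(201 - 1857\right) + 126} = \sqrt{-1656 + 126} = \sqrt{-1530} = 3 i \sqrt{170}$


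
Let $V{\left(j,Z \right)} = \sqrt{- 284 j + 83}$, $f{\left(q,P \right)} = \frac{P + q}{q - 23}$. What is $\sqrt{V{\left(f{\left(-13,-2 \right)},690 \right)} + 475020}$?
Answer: $\frac{\sqrt{4275180 + 3 i \sqrt{318}}}{3} \approx 689.22 + 0.0043123 i$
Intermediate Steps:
$f{\left(q,P \right)} = \frac{P + q}{-23 + q}$
$V{\left(j,Z \right)} = \sqrt{83 - 284 j}$
$\sqrt{V{\left(f{\left(-13,-2 \right)},690 \right)} + 475020} = \sqrt{\sqrt{83 - 284 \frac{-2 - 13}{-23 - 13}} + 475020} = \sqrt{\sqrt{83 - 284 \frac{1}{-36} \left(-15\right)} + 475020} = \sqrt{\sqrt{83 - 284 \left(\left(- \frac{1}{36}\right) \left(-15\right)\right)} + 475020} = \sqrt{\sqrt{83 - \frac{355}{3}} + 475020} = \sqrt{\sqrt{- \frac{106}{3}} + 475020} = \sqrt{\frac{i \sqrt{318}}{3} + 475020} = \sqrt{475020 + \frac{i \sqrt{318}}{3}}$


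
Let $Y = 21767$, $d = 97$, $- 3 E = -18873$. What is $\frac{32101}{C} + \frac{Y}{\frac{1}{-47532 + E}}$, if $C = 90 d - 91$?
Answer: $- \frac{7755168473132}{8639} \approx -8.9769 \cdot 10^{8}$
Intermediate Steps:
$E = 6291$ ($E = \left(- \frac{1}{3}\right) \left(-18873\right) = 6291$)
$C = 8639$ ($C = 90 \cdot 97 - 91 = 8730 - 91 = 8639$)
$\frac{32101}{C} + \frac{Y}{\frac{1}{-47532 + E}} = \frac{32101}{8639} + \frac{21767}{\frac{1}{-47532 + 6291}} = 32101 \cdot \frac{1}{8639} + \frac{21767}{\frac{1}{-41241}} = \frac{32101}{8639} + \frac{21767}{- \frac{1}{41241}} = \frac{32101}{8639} + 21767 \left(-41241\right) = \frac{32101}{8639} - 897692847 = - \frac{7755168473132}{8639}$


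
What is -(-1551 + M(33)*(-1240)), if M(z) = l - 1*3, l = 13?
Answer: 13951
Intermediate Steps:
M(z) = 10 (M(z) = 13 - 1*3 = 13 - 3 = 10)
-(-1551 + M(33)*(-1240)) = -(-1551 + 10*(-1240)) = -(-1551 - 12400) = -1*(-13951) = 13951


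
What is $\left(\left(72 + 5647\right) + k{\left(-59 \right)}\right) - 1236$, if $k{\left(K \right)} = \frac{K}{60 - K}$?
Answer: $\frac{533418}{119} \approx 4482.5$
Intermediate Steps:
$\left(\left(72 + 5647\right) + k{\left(-59 \right)}\right) - 1236 = \left(\left(72 + 5647\right) - - \frac{59}{-60 - 59}\right) - 1236 = \left(5719 - - \frac{59}{-119}\right) - 1236 = \left(5719 - \left(-59\right) \left(- \frac{1}{119}\right)\right) - 1236 = \left(5719 - \frac{59}{119}\right) - 1236 = \frac{680502}{119} - 1236 = \frac{533418}{119}$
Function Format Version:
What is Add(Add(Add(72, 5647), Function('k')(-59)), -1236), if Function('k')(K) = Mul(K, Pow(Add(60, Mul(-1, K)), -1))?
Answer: Rational(533418, 119) ≈ 4482.5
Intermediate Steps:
Add(Add(Add(72, 5647), Function('k')(-59)), -1236) = Add(Add(Add(72, 5647), Mul(-1, -59, Pow(Add(-60, -59), -1))), -1236) = Add(Add(5719, Mul(-1, -59, Pow(-119, -1))), -1236) = Add(Add(5719, Mul(-1, -59, Rational(-1, 119))), -1236) = Add(Add(5719, Rational(-59, 119)), -1236) = Add(Rational(680502, 119), -1236) = Rational(533418, 119)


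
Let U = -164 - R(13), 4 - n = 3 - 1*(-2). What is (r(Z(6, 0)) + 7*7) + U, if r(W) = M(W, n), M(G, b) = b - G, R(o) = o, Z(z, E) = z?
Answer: -135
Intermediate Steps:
n = -1 (n = 4 - (3 - 1*(-2)) = 4 - (3 + 2) = 4 - 1*5 = 4 - 5 = -1)
r(W) = -1 - W
U = -177 (U = -164 - 1*13 = -164 - 13 = -177)
(r(Z(6, 0)) + 7*7) + U = ((-1 - 1*6) + 7*7) - 177 = ((-1 - 6) + 49) - 177 = (-7 + 49) - 177 = 42 - 177 = -135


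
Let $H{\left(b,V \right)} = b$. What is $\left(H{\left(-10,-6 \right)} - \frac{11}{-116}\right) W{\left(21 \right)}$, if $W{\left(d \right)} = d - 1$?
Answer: $- \frac{5745}{29} \approx -198.1$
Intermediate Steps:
$W{\left(d \right)} = -1 + d$ ($W{\left(d \right)} = d - 1 = -1 + d$)
$\left(H{\left(-10,-6 \right)} - \frac{11}{-116}\right) W{\left(21 \right)} = \left(-10 - \frac{11}{-116}\right) \left(-1 + 21\right) = \left(-10 - - \frac{11}{116}\right) 20 = \left(-10 + \frac{11}{116}\right) 20 = \left(- \frac{1149}{116}\right) 20 = - \frac{5745}{29}$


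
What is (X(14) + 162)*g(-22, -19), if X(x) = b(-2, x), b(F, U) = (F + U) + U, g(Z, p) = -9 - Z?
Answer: 2444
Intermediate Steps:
b(F, U) = F + 2*U
X(x) = -2 + 2*x
(X(14) + 162)*g(-22, -19) = ((-2 + 2*14) + 162)*(-9 - 1*(-22)) = ((-2 + 28) + 162)*(-9 + 22) = (26 + 162)*13 = 188*13 = 2444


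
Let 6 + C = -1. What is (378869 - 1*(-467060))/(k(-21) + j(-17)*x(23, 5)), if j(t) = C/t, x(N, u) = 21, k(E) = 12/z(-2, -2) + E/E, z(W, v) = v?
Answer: 14380793/62 ≈ 2.3195e+5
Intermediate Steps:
k(E) = -5 (k(E) = 12/(-2) + E/E = 12*(-½) + 1 = -6 + 1 = -5)
C = -7 (C = -6 - 1 = -7)
j(t) = -7/t
(378869 - 1*(-467060))/(k(-21) + j(-17)*x(23, 5)) = (378869 - 1*(-467060))/(-5 - 7/(-17)*21) = (378869 + 467060)/(-5 - 7*(-1/17)*21) = 845929/(-5 + (7/17)*21) = 845929/(-5 + 147/17) = 845929/(62/17) = 845929*(17/62) = 14380793/62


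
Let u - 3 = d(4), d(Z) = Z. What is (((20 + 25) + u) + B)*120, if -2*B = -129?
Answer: 13980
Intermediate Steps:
B = 129/2 (B = -½*(-129) = 129/2 ≈ 64.500)
u = 7 (u = 3 + 4 = 7)
(((20 + 25) + u) + B)*120 = (((20 + 25) + 7) + 129/2)*120 = ((45 + 7) + 129/2)*120 = (52 + 129/2)*120 = (233/2)*120 = 13980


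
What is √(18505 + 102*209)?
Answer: √39823 ≈ 199.56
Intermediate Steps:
√(18505 + 102*209) = √(18505 + 21318) = √39823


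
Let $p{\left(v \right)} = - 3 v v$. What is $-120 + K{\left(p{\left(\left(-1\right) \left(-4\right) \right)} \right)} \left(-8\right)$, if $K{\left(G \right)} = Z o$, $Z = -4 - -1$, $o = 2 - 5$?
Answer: $-192$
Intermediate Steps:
$o = -3$
$p{\left(v \right)} = - 3 v^{2}$
$Z = -3$ ($Z = -4 + 1 = -3$)
$K{\left(G \right)} = 9$ ($K{\left(G \right)} = \left(-3\right) \left(-3\right) = 9$)
$-120 + K{\left(p{\left(\left(-1\right) \left(-4\right) \right)} \right)} \left(-8\right) = -120 + 9 \left(-8\right) = -120 - 72 = -192$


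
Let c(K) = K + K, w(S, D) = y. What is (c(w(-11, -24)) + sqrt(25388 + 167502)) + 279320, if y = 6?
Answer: 279332 + sqrt(192890) ≈ 2.7977e+5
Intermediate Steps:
w(S, D) = 6
c(K) = 2*K
(c(w(-11, -24)) + sqrt(25388 + 167502)) + 279320 = (2*6 + sqrt(25388 + 167502)) + 279320 = (12 + sqrt(192890)) + 279320 = 279332 + sqrt(192890)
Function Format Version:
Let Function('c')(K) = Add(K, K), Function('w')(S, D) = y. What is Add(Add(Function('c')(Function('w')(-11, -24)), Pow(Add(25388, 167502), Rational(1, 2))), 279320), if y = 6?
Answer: Add(279332, Pow(192890, Rational(1, 2))) ≈ 2.7977e+5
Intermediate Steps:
Function('w')(S, D) = 6
Function('c')(K) = Mul(2, K)
Add(Add(Function('c')(Function('w')(-11, -24)), Pow(Add(25388, 167502), Rational(1, 2))), 279320) = Add(Add(Mul(2, 6), Pow(Add(25388, 167502), Rational(1, 2))), 279320) = Add(Add(12, Pow(192890, Rational(1, 2))), 279320) = Add(279332, Pow(192890, Rational(1, 2)))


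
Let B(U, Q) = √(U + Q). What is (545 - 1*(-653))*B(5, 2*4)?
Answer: 1198*√13 ≈ 4319.5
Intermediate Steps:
B(U, Q) = √(Q + U)
(545 - 1*(-653))*B(5, 2*4) = (545 - 1*(-653))*√(2*4 + 5) = (545 + 653)*√(8 + 5) = 1198*√13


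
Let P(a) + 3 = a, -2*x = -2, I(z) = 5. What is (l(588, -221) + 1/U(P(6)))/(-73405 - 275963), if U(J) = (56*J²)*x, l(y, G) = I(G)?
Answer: -2521/176081472 ≈ -1.4317e-5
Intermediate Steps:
x = 1 (x = -½*(-2) = 1)
l(y, G) = 5
P(a) = -3 + a
U(J) = 56*J² (U(J) = (56*J²)*1 = 56*J²)
(l(588, -221) + 1/U(P(6)))/(-73405 - 275963) = (5 + 1/(56*(-3 + 6)²))/(-73405 - 275963) = (5 + 1/(56*3²))/(-349368) = (5 + 1/(56*9))*(-1/349368) = (5 + 1/504)*(-1/349368) = (2521/504)*(-1/349368) = -2521/176081472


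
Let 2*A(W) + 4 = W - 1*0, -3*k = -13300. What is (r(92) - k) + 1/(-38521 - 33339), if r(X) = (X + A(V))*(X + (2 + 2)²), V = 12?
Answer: 1279395437/215580 ≈ 5934.7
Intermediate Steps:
k = 13300/3 (k = -⅓*(-13300) = 13300/3 ≈ 4433.3)
A(W) = -2 + W/2 (A(W) = -2 + (W - 1*0)/2 = -2 + (W + 0)/2 = -2 + W/2)
r(X) = (4 + X)*(16 + X) (r(X) = (X + (-2 + (½)*12))*(X + (2 + 2)²) = (X + (-2 + 6))*(X + 4²) = (X + 4)*(X + 16) = (4 + X)*(16 + X))
(r(92) - k) + 1/(-38521 - 33339) = ((64 + 92² + 20*92) - 1*13300/3) + 1/(-38521 - 33339) = ((64 + 8464 + 1840) - 13300/3) + 1/(-71860) = (10368 - 13300/3) - 1/71860 = 17804/3 - 1/71860 = 1279395437/215580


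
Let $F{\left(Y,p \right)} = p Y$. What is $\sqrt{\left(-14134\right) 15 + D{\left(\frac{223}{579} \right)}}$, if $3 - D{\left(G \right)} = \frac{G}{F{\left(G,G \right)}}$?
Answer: $\frac{14 i \sqrt{53790945}}{223} \approx 460.44 i$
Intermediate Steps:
$F{\left(Y,p \right)} = Y p$
$D{\left(G \right)} = 3 - \frac{1}{G}$ ($D{\left(G \right)} = 3 - \frac{G}{G G} = 3 - \frac{G}{G^{2}} = 3 - \frac{1}{G}$)
$\sqrt{\left(-14134\right) 15 + D{\left(\frac{223}{579} \right)}} = \sqrt{\left(-14134\right) 15 + \left(3 - \frac{1}{223 \cdot \frac{1}{579}}\right)} = \sqrt{-212010 + \left(3 - \frac{1}{223 \cdot \frac{1}{579}}\right)} = \sqrt{-212010 + \left(3 - \frac{1}{\frac{223}{579}}\right)} = \sqrt{-212010 + \left(3 - \frac{579}{223}\right)} = \sqrt{-212010 + \frac{90}{223}} = \sqrt{- \frac{47278140}{223}} = \frac{14 i \sqrt{53790945}}{223}$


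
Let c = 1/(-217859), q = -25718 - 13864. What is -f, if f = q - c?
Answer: 8623294937/217859 ≈ 39582.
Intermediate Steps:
q = -39582
c = -1/217859 ≈ -4.5901e-6
f = -8623294937/217859 (f = -39582 - 1*(-1/217859) = -39582 + 1/217859 = -8623294937/217859 ≈ -39582.)
-f = -1*(-8623294937/217859) = 8623294937/217859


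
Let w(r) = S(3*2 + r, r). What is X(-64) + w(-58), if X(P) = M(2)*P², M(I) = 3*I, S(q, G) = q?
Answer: 24524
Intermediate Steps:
w(r) = 6 + r (w(r) = 3*2 + r = 6 + r)
X(P) = 6*P² (X(P) = (3*2)*P² = 6*P²)
X(-64) + w(-58) = 6*(-64)² + (6 - 58) = 6*4096 - 52 = 24576 - 52 = 24524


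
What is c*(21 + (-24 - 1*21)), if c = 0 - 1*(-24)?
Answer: -576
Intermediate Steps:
c = 24 (c = 0 + 24 = 24)
c*(21 + (-24 - 1*21)) = 24*(21 + (-24 - 1*21)) = 24*(21 + (-24 - 21)) = 24*(21 - 45) = 24*(-24) = -576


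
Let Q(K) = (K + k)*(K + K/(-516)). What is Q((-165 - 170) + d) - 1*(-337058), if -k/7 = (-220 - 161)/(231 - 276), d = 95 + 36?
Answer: 50395181/129 ≈ 3.9066e+5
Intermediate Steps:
d = 131
k = -889/15 (k = -7*(-220 - 161)/(231 - 276) = -(-2667)/(-45) = -(-2667)*(-1)/45 = -7*127/15 = -889/15 ≈ -59.267)
Q(K) = 515*K*(-889/15 + K)/516 (Q(K) = (K - 889/15)*(K + K/(-516)) = (-889/15 + K)*(K + K*(-1/516)) = (-889/15 + K)*(K - K/516) = (-889/15 + K)*(515*K/516) = 515*K*(-889/15 + K)/516)
Q((-165 - 170) + d) - 1*(-337058) = 103*((-165 - 170) + 131)*(-889 + 15*((-165 - 170) + 131))/1548 - 1*(-337058) = 103*(-335 + 131)*(-889 + 15*(-335 + 131))/1548 + 337058 = (103/1548)*(-204)*(-889 + 15*(-204)) + 337058 = (103/1548)*(-204)*(-889 - 3060) + 337058 = (103/1548)*(-204)*(-3949) + 337058 = 6914699/129 + 337058 = 50395181/129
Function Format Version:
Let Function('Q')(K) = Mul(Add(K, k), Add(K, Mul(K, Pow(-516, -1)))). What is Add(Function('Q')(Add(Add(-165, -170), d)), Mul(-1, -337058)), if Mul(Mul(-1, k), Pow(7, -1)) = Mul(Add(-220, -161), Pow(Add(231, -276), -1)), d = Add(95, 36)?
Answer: Rational(50395181, 129) ≈ 3.9066e+5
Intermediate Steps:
d = 131
k = Rational(-889, 15) (k = Mul(-7, Mul(Add(-220, -161), Pow(Add(231, -276), -1))) = Mul(-7, Mul(-381, Pow(-45, -1))) = Mul(-7, Mul(-381, Rational(-1, 45))) = Mul(-7, Rational(127, 15)) = Rational(-889, 15) ≈ -59.267)
Function('Q')(K) = Mul(Rational(515, 516), K, Add(Rational(-889, 15), K)) (Function('Q')(K) = Mul(Add(K, Rational(-889, 15)), Add(K, Mul(K, Pow(-516, -1)))) = Mul(Add(Rational(-889, 15), K), Add(K, Mul(K, Rational(-1, 516)))) = Mul(Add(Rational(-889, 15), K), Add(K, Mul(Rational(-1, 516), K))) = Mul(Add(Rational(-889, 15), K), Mul(Rational(515, 516), K)) = Mul(Rational(515, 516), K, Add(Rational(-889, 15), K)))
Add(Function('Q')(Add(Add(-165, -170), d)), Mul(-1, -337058)) = Add(Mul(Rational(103, 1548), Add(Add(-165, -170), 131), Add(-889, Mul(15, Add(Add(-165, -170), 131)))), Mul(-1, -337058)) = Add(Mul(Rational(103, 1548), Add(-335, 131), Add(-889, Mul(15, Add(-335, 131)))), 337058) = Add(Mul(Rational(103, 1548), -204, Add(-889, Mul(15, -204))), 337058) = Add(Mul(Rational(103, 1548), -204, Add(-889, -3060)), 337058) = Add(Mul(Rational(103, 1548), -204, -3949), 337058) = Add(Rational(6914699, 129), 337058) = Rational(50395181, 129)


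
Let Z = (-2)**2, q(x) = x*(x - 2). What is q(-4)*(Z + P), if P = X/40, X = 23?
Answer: 549/5 ≈ 109.80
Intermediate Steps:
P = 23/40 ≈ 0.57500
q(x) = x*(-2 + x)
Z = 4
q(-4)*(Z + P) = (-4*(-2 - 4))*(4 + 23/40) = -4*(-6)*(183/40) = 24*(183/40) = 549/5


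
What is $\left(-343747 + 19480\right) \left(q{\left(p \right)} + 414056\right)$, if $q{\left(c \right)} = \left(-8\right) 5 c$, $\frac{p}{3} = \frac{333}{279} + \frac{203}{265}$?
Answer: $- \frac{220471615888152}{1643} \approx -1.3419 \cdot 10^{11}$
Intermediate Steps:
$p = \frac{48294}{8215}$ ($p = 3 \left(\frac{333}{279} + \frac{203}{265}\right) = 3 \left(333 \cdot \frac{1}{279} + 203 \cdot \frac{1}{265}\right) = 3 \left(\frac{37}{31} + \frac{203}{265}\right) = 3 \cdot \frac{16098}{8215} = \frac{48294}{8215} \approx 5.8788$)
$q{\left(c \right)} = - 40 c$
$\left(-343747 + 19480\right) \left(q{\left(p \right)} + 414056\right) = \left(-343747 + 19480\right) \left(\left(-40\right) \frac{48294}{8215} + 414056\right) = - 324267 \left(- \frac{386352}{1643} + 414056\right) = \left(-324267\right) \frac{679907656}{1643} = - \frac{220471615888152}{1643}$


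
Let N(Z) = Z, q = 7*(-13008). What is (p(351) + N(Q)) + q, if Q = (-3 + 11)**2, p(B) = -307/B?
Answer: -31938499/351 ≈ -90993.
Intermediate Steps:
Q = 64 (Q = 8**2 = 64)
q = -91056
(p(351) + N(Q)) + q = (-307/351 + 64) - 91056 = 22157/351 - 91056 = -31938499/351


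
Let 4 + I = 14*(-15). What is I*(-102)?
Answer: 21828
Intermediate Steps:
I = -214 (I = -4 + 14*(-15) = -4 - 210 = -214)
I*(-102) = -214*(-102) = 21828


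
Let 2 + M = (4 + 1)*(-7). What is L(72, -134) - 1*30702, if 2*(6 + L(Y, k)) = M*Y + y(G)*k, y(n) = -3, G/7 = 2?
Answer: -31839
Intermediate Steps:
G = 14 (G = 7*2 = 14)
M = -37 (M = -2 + (4 + 1)*(-7) = -2 + 5*(-7) = -2 - 35 = -37)
L(Y, k) = -6 - 37*Y/2 - 3*k/2 (L(Y, k) = -6 + (-37*Y - 3*k)/2 = -6 + (-37*Y/2 - 3*k/2) = -6 - 37*Y/2 - 3*k/2)
L(72, -134) - 1*30702 = (-6 - 37/2*72 - 3/2*(-134)) - 1*30702 = (-6 - 1332 + 201) - 30702 = -1137 - 30702 = -31839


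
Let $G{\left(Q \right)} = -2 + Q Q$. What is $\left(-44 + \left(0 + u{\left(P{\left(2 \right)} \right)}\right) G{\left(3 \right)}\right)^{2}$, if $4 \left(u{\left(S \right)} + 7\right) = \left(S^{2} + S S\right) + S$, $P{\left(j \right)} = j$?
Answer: $\frac{22801}{4} \approx 5700.3$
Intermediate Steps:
$G{\left(Q \right)} = -2 + Q^{2}$
$u{\left(S \right)} = -7 + \frac{S^{2}}{2} + \frac{S}{4}$ ($u{\left(S \right)} = -7 + \frac{\left(S^{2} + S S\right) + S}{4} = -7 + \frac{\left(S^{2} + S^{2}\right) + S}{4} = -7 + \frac{2 S^{2} + S}{4} = -7 + \frac{S + 2 S^{2}}{4} = -7 + \left(\frac{S^{2}}{2} + \frac{S}{4}\right) = -7 + \frac{S^{2}}{2} + \frac{S}{4}$)
$\left(-44 + \left(0 + u{\left(P{\left(2 \right)} \right)}\right) G{\left(3 \right)}\right)^{2} = \left(-44 + \left(0 + \left(-7 + \frac{2^{2}}{2} + \frac{1}{4} \cdot 2\right)\right) \left(-2 + 3^{2}\right)\right)^{2} = \left(-44 + \left(0 + \left(-7 + \frac{1}{2} \cdot 4 + \frac{1}{2}\right)\right) \left(-2 + 9\right)\right)^{2} = \left(-44 + \left(0 + \left(-7 + 2 + \frac{1}{2}\right)\right) 7\right)^{2} = \left(-44 + \left(0 - \frac{9}{2}\right) 7\right)^{2} = \left(-44 - \frac{63}{2}\right)^{2} = \left(- \frac{151}{2}\right)^{2} = \frac{22801}{4}$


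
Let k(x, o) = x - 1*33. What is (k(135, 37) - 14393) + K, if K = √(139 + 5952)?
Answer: -14291 + √6091 ≈ -14213.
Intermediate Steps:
k(x, o) = -33 + x (k(x, o) = x - 33 = -33 + x)
K = √6091 ≈ 78.045
(k(135, 37) - 14393) + K = ((-33 + 135) - 14393) + √6091 = (102 - 14393) + √6091 = -14291 + √6091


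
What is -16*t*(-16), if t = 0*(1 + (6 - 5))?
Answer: 0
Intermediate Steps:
t = 0 (t = 0*(1 + 1) = 0*2 = 0)
-16*t*(-16) = -16*0*(-16) = 0*(-16) = 0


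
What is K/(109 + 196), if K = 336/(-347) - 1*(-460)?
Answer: 159284/105835 ≈ 1.5050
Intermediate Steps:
K = 159284/347 (K = 336*(-1/347) + 460 = -336/347 + 460 = 159284/347 ≈ 459.03)
K/(109 + 196) = 159284/(347*(109 + 196)) = (159284/347)/305 = (159284/347)*(1/305) = 159284/105835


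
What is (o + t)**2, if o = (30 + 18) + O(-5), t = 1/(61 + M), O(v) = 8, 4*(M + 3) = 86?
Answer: 79316836/25281 ≈ 3137.4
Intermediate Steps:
M = 37/2 (M = -3 + (1/4)*86 = -3 + 43/2 = 37/2 ≈ 18.500)
t = 2/159 (t = 1/(61 + 37/2) = 1/(159/2) = 2/159 ≈ 0.012579)
o = 56 (o = (30 + 18) + 8 = 48 + 8 = 56)
(o + t)**2 = (56 + 2/159)**2 = (8906/159)**2 = 79316836/25281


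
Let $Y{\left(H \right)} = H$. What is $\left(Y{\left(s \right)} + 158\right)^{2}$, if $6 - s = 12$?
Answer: $23104$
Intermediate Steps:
$s = -6$ ($s = 6 - 12 = -6$)
$\left(Y{\left(s \right)} + 158\right)^{2} = \left(-6 + 158\right)^{2} = 152^{2} = 23104$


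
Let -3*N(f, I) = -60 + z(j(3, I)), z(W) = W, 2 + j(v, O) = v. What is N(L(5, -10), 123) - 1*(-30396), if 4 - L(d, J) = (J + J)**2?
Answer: 91247/3 ≈ 30416.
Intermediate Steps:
j(v, O) = -2 + v
L(d, J) = 4 - 4*J**2 (L(d, J) = 4 - (J + J)**2 = 4 - (2*J)**2 = 4 - 4*J**2)
N(f, I) = 59/3 (N(f, I) = -(-60 + (-2 + 3))/3 = -(-60 + 1)/3 = -1/3*(-59) = 59/3)
N(L(5, -10), 123) - 1*(-30396) = 59/3 - 1*(-30396) = 59/3 + 30396 = 91247/3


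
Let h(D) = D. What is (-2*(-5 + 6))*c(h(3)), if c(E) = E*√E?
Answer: -6*√3 ≈ -10.392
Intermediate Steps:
c(E) = E^(3/2)
(-2*(-5 + 6))*c(h(3)) = (-2*(-5 + 6))*3^(3/2) = (-2*1)*(3*√3) = -6*√3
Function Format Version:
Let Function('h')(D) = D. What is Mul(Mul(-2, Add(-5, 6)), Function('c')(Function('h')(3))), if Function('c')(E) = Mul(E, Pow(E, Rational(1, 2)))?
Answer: Mul(-6, Pow(3, Rational(1, 2))) ≈ -10.392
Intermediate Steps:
Function('c')(E) = Pow(E, Rational(3, 2))
Mul(Mul(-2, Add(-5, 6)), Function('c')(Function('h')(3))) = Mul(Mul(-2, Add(-5, 6)), Pow(3, Rational(3, 2))) = Mul(Mul(-2, 1), Mul(3, Pow(3, Rational(1, 2)))) = Mul(-2, Mul(3, Pow(3, Rational(1, 2)))) = Mul(-6, Pow(3, Rational(1, 2)))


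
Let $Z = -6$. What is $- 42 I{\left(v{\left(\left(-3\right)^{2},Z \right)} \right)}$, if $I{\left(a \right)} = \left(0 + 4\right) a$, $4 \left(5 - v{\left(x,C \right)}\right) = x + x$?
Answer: $-84$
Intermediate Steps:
$v{\left(x,C \right)} = 5 - \frac{x}{2}$ ($v{\left(x,C \right)} = 5 - \frac{x + x}{4} = 5 - \frac{2 x}{4} = 5 - \frac{x}{2}$)
$I{\left(a \right)} = 4 a$
$- 42 I{\left(v{\left(\left(-3\right)^{2},Z \right)} \right)} = - 42 \cdot 4 \left(5 - \frac{\left(-3\right)^{2}}{2}\right) = - 42 \cdot 4 \left(5 - \frac{9}{2}\right) = - 42 \cdot 4 \cdot \frac{1}{2} = \left(-42\right) 2 = -84$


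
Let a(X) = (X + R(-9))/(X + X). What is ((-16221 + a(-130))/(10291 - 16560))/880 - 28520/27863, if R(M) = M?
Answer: -3708188629907/3633201457600 ≈ -1.0206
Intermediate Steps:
a(X) = (-9 + X)/(2*X) (a(X) = (X - 9)/(X + X) = (-9 + X)/((2*X)) = (-9 + X)*(1/(2*X)) = (-9 + X)/(2*X))
((-16221 + a(-130))/(10291 - 16560))/880 - 28520/27863 = ((-16221 + (½)*(-9 - 130)/(-130))/(10291 - 16560))/880 - 28520/27863 = ((-16221 + (½)*(-1/130)*(-139))/(-6269))*(1/880) - 28520*1/27863 = ((-16221 + 139/260)*(-1/6269))*(1/880) - 28520/27863 = -4217321/260*(-1/6269)*(1/880) - 28520/27863 = (4217321/1629940)*(1/880) - 28520/27863 = 4217321/1434347200 - 28520/27863 = -3708188629907/3633201457600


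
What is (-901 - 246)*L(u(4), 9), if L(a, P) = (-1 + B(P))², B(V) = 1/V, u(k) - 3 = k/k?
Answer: -73408/81 ≈ -906.27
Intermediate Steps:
u(k) = 4 (u(k) = 3 + k/k = 3 + 1 = 4)
B(V) = 1/V
L(a, P) = (-1 + 1/P)²
(-901 - 246)*L(u(4), 9) = (-901 - 246)*((-1 + 9)²/9²) = -1147*8²/81 = -1147*64/81 = -73408/81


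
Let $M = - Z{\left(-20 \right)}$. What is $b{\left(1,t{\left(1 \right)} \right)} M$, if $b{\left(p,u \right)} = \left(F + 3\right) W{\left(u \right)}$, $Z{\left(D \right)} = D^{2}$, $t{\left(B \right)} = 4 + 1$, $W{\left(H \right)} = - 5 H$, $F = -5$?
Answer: $-20000$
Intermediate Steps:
$t{\left(B \right)} = 5$
$b{\left(p,u \right)} = 10 u$ ($b{\left(p,u \right)} = \left(-5 + 3\right) \left(- 5 u\right) = - 2 \left(- 5 u\right) = 10 u$)
$M = -400$ ($M = - \left(-20\right)^{2} = \left(-1\right) 400 = -400$)
$b{\left(1,t{\left(1 \right)} \right)} M = 10 \cdot 5 \left(-400\right) = 50 \left(-400\right) = -20000$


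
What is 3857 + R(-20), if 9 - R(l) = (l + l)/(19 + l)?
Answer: 3826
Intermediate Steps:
R(l) = 9 - 2*l/(19 + l) (R(l) = 9 - (l + l)/(19 + l) = 9 - 2*l/(19 + l))
3857 + R(-20) = 3857 + (171 + 7*(-20))/(19 - 20) = 3857 + (171 - 140)/(-1) = 3857 - 1*31 = 3857 - 31 = 3826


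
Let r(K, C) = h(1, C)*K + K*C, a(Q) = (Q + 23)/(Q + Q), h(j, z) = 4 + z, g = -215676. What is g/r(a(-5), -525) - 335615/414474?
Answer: -25006663985/216769902 ≈ -115.36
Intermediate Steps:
a(Q) = (23 + Q)/(2*Q) (a(Q) = (23 + Q)/((2*Q)) = (23 + Q)*(1/(2*Q)) = (23 + Q)/(2*Q))
r(K, C) = C*K + K*(4 + C) (r(K, C) = (4 + C)*K + K*C = K*(4 + C) + C*K = C*K + K*(4 + C))
g/r(a(-5), -525) - 335615/414474 = -215676*(-5/((2 - 525)*(23 - 5))) - 335615/414474 = -215676/(2*((½)*(-⅕)*18)*(-523)) - 335615*1/414474 = -215676/(2*(-9/5)*(-523)) - 335615/414474 = -215676/9414/5 - 335615/414474 = -215676*5/9414 - 335615/414474 = -59910/523 - 335615/414474 = -25006663985/216769902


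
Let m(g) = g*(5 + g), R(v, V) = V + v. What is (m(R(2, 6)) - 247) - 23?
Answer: -166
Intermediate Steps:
(m(R(2, 6)) - 247) - 23 = ((6 + 2)*(5 + (6 + 2)) - 247) - 23 = (8*(5 + 8) - 247) - 23 = (8*13 - 247) - 23 = (104 - 247) - 23 = -143 - 23 = -166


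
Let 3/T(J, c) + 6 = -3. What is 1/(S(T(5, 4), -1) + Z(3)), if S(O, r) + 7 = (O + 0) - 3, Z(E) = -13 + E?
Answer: -3/61 ≈ -0.049180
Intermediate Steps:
T(J, c) = -⅓ (T(J, c) = 3/(-6 - 3) = 3/(-9) = 3*(-⅑) = -⅓)
S(O, r) = -10 + O (S(O, r) = -7 + ((O + 0) - 3) = -7 + (O - 3) = -7 + (-3 + O) = -10 + O)
1/(S(T(5, 4), -1) + Z(3)) = 1/((-10 - ⅓) + (-13 + 3)) = 1/(-31/3 - 10) = 1/(-61/3) = -3/61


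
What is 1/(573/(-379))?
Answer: -379/573 ≈ -0.66143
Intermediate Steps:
1/(573/(-379)) = 1/(573*(-1/379)) = 1/(-573/379) = -379/573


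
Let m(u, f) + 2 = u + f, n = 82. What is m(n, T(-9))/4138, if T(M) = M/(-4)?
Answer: 329/16552 ≈ 0.019877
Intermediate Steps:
T(M) = -M/4 (T(M) = M*(-¼) = -M/4)
m(u, f) = -2 + f + u (m(u, f) = -2 + (u + f) = -2 + (f + u) = -2 + f + u)
m(n, T(-9))/4138 = (-2 - ¼*(-9) + 82)/4138 = (-2 + 9/4 + 82)*(1/4138) = (329/4)*(1/4138) = 329/16552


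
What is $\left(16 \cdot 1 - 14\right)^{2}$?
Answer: $4$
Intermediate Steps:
$\left(16 \cdot 1 - 14\right)^{2} = \left(16 - 14\right)^{2} = 2^{2} = 4$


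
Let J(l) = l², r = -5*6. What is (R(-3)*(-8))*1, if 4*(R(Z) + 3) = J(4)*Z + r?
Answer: 180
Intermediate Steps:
r = -30
R(Z) = -21/2 + 4*Z (R(Z) = -3 + (4²*Z - 30)/4 = -3 + (16*Z - 30)/4 = -3 + (-30 + 16*Z)/4 = -3 + (-15/2 + 4*Z) = -21/2 + 4*Z)
(R(-3)*(-8))*1 = ((-21/2 + 4*(-3))*(-8))*1 = ((-21/2 - 12)*(-8))*1 = -45/2*(-8)*1 = 180*1 = 180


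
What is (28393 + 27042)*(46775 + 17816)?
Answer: 3580602085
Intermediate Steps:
(28393 + 27042)*(46775 + 17816) = 55435*64591 = 3580602085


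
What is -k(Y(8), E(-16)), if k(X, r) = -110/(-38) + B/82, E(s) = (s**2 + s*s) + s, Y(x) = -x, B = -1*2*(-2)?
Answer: -2293/779 ≈ -2.9435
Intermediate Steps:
B = 4 (B = -2*(-2) = 4)
E(s) = s + 2*s**2 (E(s) = (s**2 + s**2) + s = 2*s**2 + s = s + 2*s**2)
k(X, r) = 2293/779 (k(X, r) = -110/(-38) + 4/82 = -110*(-1/38) + 4*(1/82) = 55/19 + 2/41 = 2293/779)
-k(Y(8), E(-16)) = -1*2293/779 = -2293/779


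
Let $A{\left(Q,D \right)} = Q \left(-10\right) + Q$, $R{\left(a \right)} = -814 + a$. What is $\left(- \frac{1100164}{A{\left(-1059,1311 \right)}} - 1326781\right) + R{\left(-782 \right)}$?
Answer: $- \frac{12661861351}{9531} \approx -1.3285 \cdot 10^{6}$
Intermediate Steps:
$A{\left(Q,D \right)} = - 9 Q$ ($A{\left(Q,D \right)} = - 10 Q + Q = - 9 Q$)
$\left(- \frac{1100164}{A{\left(-1059,1311 \right)}} - 1326781\right) + R{\left(-782 \right)} = \left(- \frac{1100164}{\left(-9\right) \left(-1059\right)} - 1326781\right) - 1596 = \left(- \frac{1100164}{9531} - 1326781\right) - 1596 = - \frac{12646649875}{9531} - 1596 = - \frac{12661861351}{9531}$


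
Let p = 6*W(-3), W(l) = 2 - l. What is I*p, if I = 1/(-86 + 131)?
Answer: 2/3 ≈ 0.66667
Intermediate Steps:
p = 30 (p = 6*(2 - 1*(-3)) = 6*(2 + 3) = 6*5 = 30)
I = 1/45 ≈ 0.022222
I*p = (1/45)*30 = 2/3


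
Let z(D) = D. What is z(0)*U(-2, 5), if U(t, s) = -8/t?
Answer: 0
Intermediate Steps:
z(0)*U(-2, 5) = 0*(-8/(-2)) = 0*(-8*(-½)) = 0*4 = 0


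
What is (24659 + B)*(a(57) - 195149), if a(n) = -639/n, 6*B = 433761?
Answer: -359504135910/19 ≈ -1.8921e+10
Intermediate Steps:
B = 144587/2 (B = (⅙)*433761 = 144587/2 ≈ 72294.)
(24659 + B)*(a(57) - 195149) = (24659 + 144587/2)*(-639/57 - 195149) = 193905*(-639*1/57 - 195149)/2 = 193905*(-213/19 - 195149)/2 = (193905/2)*(-3708044/19) = -359504135910/19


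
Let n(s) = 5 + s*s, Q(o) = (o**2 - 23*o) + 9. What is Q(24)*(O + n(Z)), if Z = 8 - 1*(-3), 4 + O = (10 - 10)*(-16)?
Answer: 4026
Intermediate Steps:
O = -4 (O = -4 + (10 - 10)*(-16) = -4 + 0*(-16) = -4 + 0 = -4)
Q(o) = 9 + o**2 - 23*o
Z = 11 (Z = 8 + 3 = 11)
n(s) = 5 + s**2
Q(24)*(O + n(Z)) = (9 + 24**2 - 23*24)*(-4 + (5 + 11**2)) = (9 + 576 - 552)*(-4 + (5 + 121)) = 33*(-4 + 126) = 33*122 = 4026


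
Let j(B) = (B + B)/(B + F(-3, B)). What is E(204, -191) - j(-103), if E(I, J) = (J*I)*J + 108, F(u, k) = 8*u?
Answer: 945163258/127 ≈ 7.4422e+6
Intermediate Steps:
j(B) = 2*B/(-24 + B) (j(B) = (B + B)/(B + 8*(-3)) = (2*B)/(B - 24) = (2*B)/(-24 + B) = 2*B/(-24 + B))
E(I, J) = 108 + I*J² (E(I, J) = (I*J)*J + 108 = I*J² + 108 = 108 + I*J²)
E(204, -191) - j(-103) = (108 + 204*(-191)²) - 2*(-103)/(-24 - 103) = (108 + 204*36481) - 2*(-103)/(-127) = (108 + 7442124) - 2*(-103)*(-1)/127 = 7442232 - 1*206/127 = 7442232 - 206/127 = 945163258/127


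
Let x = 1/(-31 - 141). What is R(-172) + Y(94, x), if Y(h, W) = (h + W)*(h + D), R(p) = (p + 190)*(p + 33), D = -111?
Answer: -705183/172 ≈ -4099.9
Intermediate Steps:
x = -1/172 (x = 1/(-172) = -1/172 ≈ -0.0058140)
R(p) = (33 + p)*(190 + p) (R(p) = (190 + p)*(33 + p) = (33 + p)*(190 + p))
Y(h, W) = (-111 + h)*(W + h) (Y(h, W) = (h + W)*(h - 111) = (W + h)*(-111 + h) = (-111 + h)*(W + h))
R(-172) + Y(94, x) = (6270 + (-172)² + 223*(-172)) + (94² - 111*(-1/172) - 111*94 - 1/172*94) = (6270 + 29584 - 38356) + (8836 + 111/172 - 10434 - 47/86) = -2502 - 274839/172 = -705183/172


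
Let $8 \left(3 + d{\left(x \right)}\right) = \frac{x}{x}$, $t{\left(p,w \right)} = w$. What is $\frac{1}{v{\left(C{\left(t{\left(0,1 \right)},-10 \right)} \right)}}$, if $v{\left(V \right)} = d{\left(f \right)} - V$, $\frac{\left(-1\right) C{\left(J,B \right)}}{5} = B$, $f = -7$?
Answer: $- \frac{8}{423} \approx -0.018913$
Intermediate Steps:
$d{\left(x \right)} = - \frac{23}{8}$ ($d{\left(x \right)} = -3 + \frac{x \frac{1}{x}}{8} = -3 + \frac{1}{8} \cdot 1 = -3 + \frac{1}{8} = - \frac{23}{8}$)
$C{\left(J,B \right)} = - 5 B$
$v{\left(V \right)} = - \frac{23}{8} - V$
$\frac{1}{v{\left(C{\left(t{\left(0,1 \right)},-10 \right)} \right)}} = \frac{1}{- \frac{23}{8} - \left(-5\right) \left(-10\right)} = \frac{1}{- \frac{23}{8} - 50} = \frac{1}{- \frac{423}{8}} = - \frac{8}{423}$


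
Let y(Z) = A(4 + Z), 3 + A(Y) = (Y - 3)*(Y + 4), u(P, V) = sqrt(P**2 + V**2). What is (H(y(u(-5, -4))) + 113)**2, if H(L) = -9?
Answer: 10816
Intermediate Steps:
A(Y) = -3 + (-3 + Y)*(4 + Y) (A(Y) = -3 + (Y - 3)*(Y + 4) = -3 + (-3 + Y)*(4 + Y))
y(Z) = -11 + Z + (4 + Z)**2 (y(Z) = -15 + (4 + Z) + (4 + Z)**2 = -11 + Z + (4 + Z)**2)
(H(y(u(-5, -4))) + 113)**2 = (-9 + 113)**2 = 104**2 = 10816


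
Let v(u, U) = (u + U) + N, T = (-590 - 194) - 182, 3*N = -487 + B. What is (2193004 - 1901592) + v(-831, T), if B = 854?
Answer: 869212/3 ≈ 2.8974e+5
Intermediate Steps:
N = 367/3 (N = (-487 + 854)/3 = (1/3)*367 = 367/3 ≈ 122.33)
T = -966 (T = -784 - 182 = -966)
v(u, U) = 367/3 + U + u (v(u, U) = (u + U) + 367/3 = (U + u) + 367/3 = 367/3 + U + u)
(2193004 - 1901592) + v(-831, T) = (2193004 - 1901592) + (367/3 - 966 - 831) = 291412 - 5024/3 = 869212/3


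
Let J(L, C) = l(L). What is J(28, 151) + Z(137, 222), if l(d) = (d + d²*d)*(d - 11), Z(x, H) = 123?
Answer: 373783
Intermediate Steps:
l(d) = (-11 + d)*(d + d³) (l(d) = (d + d³)*(-11 + d) = (-11 + d)*(d + d³))
J(L, C) = L*(-11 + L + L³ - 11*L²)
J(28, 151) + Z(137, 222) = 28*(-11 + 28 + 28³ - 11*28²) + 123 = 28*(-11 + 28 + 21952 - 11*784) + 123 = 28*(-11 + 28 + 21952 - 8624) + 123 = 28*13345 + 123 = 373660 + 123 = 373783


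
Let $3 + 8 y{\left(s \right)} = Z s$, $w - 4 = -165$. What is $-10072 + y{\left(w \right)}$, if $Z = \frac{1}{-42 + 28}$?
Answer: $- \frac{161135}{16} \approx -10071.0$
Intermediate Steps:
$w = -161$ ($w = 4 - 165 = -161$)
$Z = - \frac{1}{14}$ ($Z = \frac{1}{-14} = - \frac{1}{14} \approx -0.071429$)
$y{\left(s \right)} = - \frac{3}{8} - \frac{s}{112}$ ($y{\left(s \right)} = - \frac{3}{8} + \frac{\left(- \frac{1}{14}\right) s}{8} = - \frac{3}{8} - \frac{s}{112}$)
$-10072 + y{\left(w \right)} = -10072 - - \frac{17}{16} = -10072 + \left(- \frac{3}{8} + \frac{23}{16}\right) = -10072 + \frac{17}{16} = - \frac{161135}{16}$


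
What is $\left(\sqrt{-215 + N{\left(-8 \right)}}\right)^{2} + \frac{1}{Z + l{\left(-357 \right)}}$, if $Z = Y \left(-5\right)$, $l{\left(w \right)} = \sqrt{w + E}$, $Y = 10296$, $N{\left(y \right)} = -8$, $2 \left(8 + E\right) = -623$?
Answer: $- \frac{35817737063}{160617641} - \frac{i \sqrt{2706}}{5300382153} \approx -223.0 - 9.8142 \cdot 10^{-9} i$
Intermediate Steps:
$E = - \frac{639}{2}$ ($E = -8 + \frac{1}{2} \left(-623\right) = -8 - \frac{623}{2} = - \frac{639}{2} \approx -319.5$)
$l{\left(w \right)} = \sqrt{- \frac{639}{2} + w}$ ($l{\left(w \right)} = \sqrt{w - \frac{639}{2}} = \sqrt{- \frac{639}{2} + w}$)
$Z = -51480$ ($Z = 10296 \left(-5\right) = -51480$)
$\left(\sqrt{-215 + N{\left(-8 \right)}}\right)^{2} + \frac{1}{Z + l{\left(-357 \right)}} = \left(\sqrt{-215 - 8}\right)^{2} + \frac{1}{-51480 + \frac{\sqrt{-1278 + 4 \left(-357\right)}}{2}} = \left(\sqrt{-223}\right)^{2} + \frac{1}{-51480 + \frac{\sqrt{-1278 - 1428}}{2}} = \left(i \sqrt{223}\right)^{2} + \frac{1}{-51480 + \frac{\sqrt{-2706}}{2}} = -223 + \frac{1}{-51480 + \frac{i \sqrt{2706}}{2}}$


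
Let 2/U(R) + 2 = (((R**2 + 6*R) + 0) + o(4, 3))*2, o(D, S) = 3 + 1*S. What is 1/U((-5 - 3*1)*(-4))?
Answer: 1221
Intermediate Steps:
o(D, S) = 3 + S
U(R) = 2/(10 + 2*R**2 + 12*R) (U(R) = 2/(-2 + (((R**2 + 6*R) + 0) + (3 + 3))*2) = 2/(-2 + ((R**2 + 6*R) + 6)*2) = 2/(-2 + (6 + R**2 + 6*R)*2) = 2/(-2 + (12 + 2*R**2 + 12*R)) = 2/(10 + 2*R**2 + 12*R))
1/U((-5 - 3*1)*(-4)) = 1/(1/(5 + ((-5 - 3*1)*(-4))**2 + 6*((-5 - 3*1)*(-4)))) = 1/(1/(5 + ((-5 - 3)*(-4))**2 + 6*((-5 - 3)*(-4)))) = 1/(1/(5 + (-8*(-4))**2 + 6*(-8*(-4)))) = 1/(1/(5 + 32**2 + 6*32)) = 1/(1/(5 + 1024 + 192)) = 1/(1/1221) = 1221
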